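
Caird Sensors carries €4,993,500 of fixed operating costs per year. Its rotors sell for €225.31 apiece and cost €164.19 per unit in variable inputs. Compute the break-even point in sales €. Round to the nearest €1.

CM per unit = €225.31 − €164.19 = €61.12; CM ratio = €61.12 / €225.31 = 0.2713.
Break-even revenue = fixed costs × price ÷ CM = €4,993,500 × €225.31 ÷ €61.12 = €18,407,812.

€18,407,812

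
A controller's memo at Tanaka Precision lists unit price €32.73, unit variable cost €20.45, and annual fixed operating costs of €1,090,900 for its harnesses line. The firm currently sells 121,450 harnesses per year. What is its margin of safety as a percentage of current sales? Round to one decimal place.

Unit CM = price − variable cost = €32.73 − €20.45 = €12.28. Break-even units = €1,090,900 ÷ €12.28 = 88,835.50; break-even revenue = 88,835.50 × €32.73 = €2,907,586.07.
Current sales = 121,450 × €32.73 = €3,975,058.50.
Margin of safety = (€3,975,058.50 − €2,907,586.07) ÷ €3,975,058.50 = 26.9%.

26.9%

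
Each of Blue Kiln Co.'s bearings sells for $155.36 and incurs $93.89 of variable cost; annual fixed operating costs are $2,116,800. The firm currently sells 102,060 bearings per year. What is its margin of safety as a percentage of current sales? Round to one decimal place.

66.3%

Contribution margin per unit = $155.36 − $93.89 = $61.47. Break-even units = $2,116,800 ÷ $61.47 = 34,436.31; break-even revenue = 34,436.31 × $155.36 = $5,350,025.18.
Actual sales revenue = 102,060 × $155.36 = $15,856,041.60.
Margin of safety = ($15,856,041.60 − $5,350,025.18) ÷ $15,856,041.60 = 66.3%.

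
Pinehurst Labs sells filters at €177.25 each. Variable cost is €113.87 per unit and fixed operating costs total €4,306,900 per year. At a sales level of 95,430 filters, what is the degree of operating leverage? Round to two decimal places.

3.47

Total contribution margin = 95,430 × €63.38 = €6,048,353.40.
Operating income = contribution − fixed costs = €6,048,353.40 − €4,306,900 = €1,741,453.40.
DOL = contribution ÷ EBIT = €6,048,353.40 ÷ €1,741,453.40 = 3.4732.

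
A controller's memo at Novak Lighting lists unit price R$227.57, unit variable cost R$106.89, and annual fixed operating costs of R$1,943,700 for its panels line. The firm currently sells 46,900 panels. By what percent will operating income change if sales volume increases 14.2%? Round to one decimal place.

+21.6%

Total contribution margin = 46,900 × R$120.68 = R$5,659,892.00.
Subtracting fixed costs: EBIT = R$5,659,892.00 − R$1,943,700 = R$3,716,192.00.
Degree of operating leverage = R$5,659,892.00 / R$3,716,192.00 = 1.5230.
So EBIT moves 1.5230 × (+14.2%) = +21.6%.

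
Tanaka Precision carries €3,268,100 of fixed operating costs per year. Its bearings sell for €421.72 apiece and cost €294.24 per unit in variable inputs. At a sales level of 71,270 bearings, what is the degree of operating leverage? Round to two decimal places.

1.56

At 71,270 units, contribution = 71,270 × €127.48 = €9,085,499.60.
Operating income = contribution − fixed costs = €9,085,499.60 − €3,268,100 = €5,817,399.60.
So DOL = total CM / EBIT = €9,085,499.60 / €5,817,399.60 = 1.5618.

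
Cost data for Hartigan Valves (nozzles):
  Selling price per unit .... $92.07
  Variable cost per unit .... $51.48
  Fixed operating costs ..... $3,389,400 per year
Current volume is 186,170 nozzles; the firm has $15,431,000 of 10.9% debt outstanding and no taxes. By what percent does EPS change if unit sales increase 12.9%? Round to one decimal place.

Total contribution margin = 186,170 × $40.59 = $7,556,640.30.
Subtracting fixed costs: EBIT = $7,556,640.30 − $3,389,400 = $4,167,240.30.
Interest = $1,681,979.00, so EBIT − I = $2,485,261.30.
DCL = total CM / (EBIT − I) = $7,556,640.30 / $2,485,261.30 = 3.0406.
%ΔEPS = DCL × %ΔSales = 3.0406 × +12.9% = +39.2%.

+39.2%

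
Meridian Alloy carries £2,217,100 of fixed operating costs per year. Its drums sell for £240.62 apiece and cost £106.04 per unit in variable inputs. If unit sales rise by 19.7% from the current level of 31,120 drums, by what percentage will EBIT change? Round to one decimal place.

Total contribution margin = 31,120 × £134.58 = £4,188,129.60.
Subtracting fixed costs: EBIT = £4,188,129.60 − £2,217,100 = £1,971,029.60.
Degree of operating leverage = £4,188,129.60 / £1,971,029.60 = 2.1248.
So EBIT moves 2.1248 × (+19.7%) = +41.9%.

+41.9%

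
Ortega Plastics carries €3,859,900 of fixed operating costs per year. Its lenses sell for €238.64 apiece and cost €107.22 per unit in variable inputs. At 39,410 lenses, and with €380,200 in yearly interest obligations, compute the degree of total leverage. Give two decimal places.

At 39,410 units, contribution = 39,410 × €131.42 = €5,179,262.20.
EBIT = €5,179,262.20 − €3,859,900 = €1,319,362.20. Interest = €380,200.00, so EBIT − I = €939,162.20.
Degree of total leverage = total CM / (EBIT − interest) = €5,179,262.20 / €939,162.20 = 5.5148.

5.51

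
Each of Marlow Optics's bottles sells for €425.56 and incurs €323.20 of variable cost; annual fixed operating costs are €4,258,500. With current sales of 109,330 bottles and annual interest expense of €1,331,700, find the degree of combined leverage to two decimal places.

At 109,330 units, contribution = 109,330 × €102.36 = €11,191,018.80.
Subtracting fixed costs: EBIT = €11,191,018.80 − €4,258,500 = €6,932,518.80. Interest = €1,331,700.00, so EBIT − I = €5,600,818.80.
Degree of total leverage = total CM / (EBIT − interest) = €11,191,018.80 / €5,600,818.80 = 1.9981.

2.00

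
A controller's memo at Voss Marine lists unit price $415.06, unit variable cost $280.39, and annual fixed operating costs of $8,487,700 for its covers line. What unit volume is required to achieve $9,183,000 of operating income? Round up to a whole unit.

Contribution margin per unit = $415.06 − $280.39 = $134.67.
Units = (FC + target) / CM = ($8,487,700 + $9,183,000) / $134.67 = 131,214.82, so 131,215 covers.

131,215 covers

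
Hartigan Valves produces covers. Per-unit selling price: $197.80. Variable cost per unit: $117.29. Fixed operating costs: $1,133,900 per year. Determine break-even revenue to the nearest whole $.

$2,785,808

CM per unit = $197.80 − $117.29 = $80.51; CM ratio = $80.51 / $197.80 = 0.4070.
Break-even revenue = fixed costs × price ÷ CM = $1,133,900 × $197.80 ÷ $80.51 = $2,785,808.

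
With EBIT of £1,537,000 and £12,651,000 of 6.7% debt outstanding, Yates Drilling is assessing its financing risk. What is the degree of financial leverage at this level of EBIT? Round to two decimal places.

2.23

Interest = £847,617.00.
Degree of financial leverage = EBIT / (EBIT − interest) = £1,537,000 / £689,383.00 = 2.2295.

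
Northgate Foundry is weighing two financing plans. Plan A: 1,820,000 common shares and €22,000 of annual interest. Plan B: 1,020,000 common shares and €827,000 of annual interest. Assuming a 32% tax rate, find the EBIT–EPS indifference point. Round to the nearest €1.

€1,853,375

At indifference, (EBIT − 22,000)(1 − t)/1,820,000 = (EBIT − 827,000)(1 − t)/1,020,000.
Cancelling (1 − t) and cross-multiplying: 1,020,000·(EBIT − 22,000) = 1,820,000·(EBIT − 827,000).
Solving, EBIT = (827,000·1,820,000 − 22,000·1,020,000) / (1,820,000 − 1,020,000) = 1,482,700,000,000 / 800,000 = 1,853,375.00.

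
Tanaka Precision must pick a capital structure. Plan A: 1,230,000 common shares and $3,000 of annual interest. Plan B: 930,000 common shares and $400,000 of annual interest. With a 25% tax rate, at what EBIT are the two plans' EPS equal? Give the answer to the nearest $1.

$1,630,700

At indifference, (EBIT − 3,000)(1 − t)/1,230,000 = (EBIT − 400,000)(1 − t)/930,000.
The (1 − t) factor cancels: (EBIT − 3,000) × 930,000 = (EBIT − 400,000) × 1,230,000.
EBIT × (1,230,000 − 930,000) = 400,000 × 1,230,000 − 3,000 × 930,000 = 489,210,000,000, so EBIT = 489,210,000,000 ÷ 300,000 = 1,630,700.00.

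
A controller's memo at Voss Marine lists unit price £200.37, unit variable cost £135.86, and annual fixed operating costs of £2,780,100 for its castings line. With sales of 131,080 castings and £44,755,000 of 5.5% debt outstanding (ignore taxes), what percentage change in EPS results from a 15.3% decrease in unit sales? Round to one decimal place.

-40.2%

Contribution at this volume is 131,080 × £64.51 = £8,455,970.80.
Operating income = contribution − fixed costs = £8,455,970.80 − £2,780,100 = £5,675,870.80.
After interest of £2,461,525.00, pre-tax earnings = £3,214,345.80.
DCL = total CM / (EBIT − I) = £8,455,970.80 / £3,214,345.80 = 2.6307.
EPS therefore changes by 2.6307 × (-15.3%) = -40.2%.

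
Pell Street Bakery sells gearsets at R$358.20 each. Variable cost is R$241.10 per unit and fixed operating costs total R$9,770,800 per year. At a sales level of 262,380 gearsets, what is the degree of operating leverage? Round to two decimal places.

Total contribution margin = 262,380 × R$117.10 = R$30,724,698.00.
Subtracting fixed costs: EBIT = R$30,724,698.00 − R$9,770,800 = R$20,953,898.00.
So DOL = total CM / EBIT = R$30,724,698.00 / R$20,953,898.00 = 1.4663.

1.47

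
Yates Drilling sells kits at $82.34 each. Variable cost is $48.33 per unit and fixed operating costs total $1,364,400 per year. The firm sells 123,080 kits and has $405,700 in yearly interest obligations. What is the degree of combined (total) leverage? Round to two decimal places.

1.73

Contribution at this volume is 123,080 × $34.01 = $4,185,950.80.
Operating income = contribution − fixed costs = $4,185,950.80 − $1,364,400 = $2,821,550.80. Interest = $405,700.00, so EBIT − I = $2,415,850.80.
DCL = contribution ÷ (EBIT − I) = $4,185,950.80 ÷ $2,415,850.80 = 1.7327.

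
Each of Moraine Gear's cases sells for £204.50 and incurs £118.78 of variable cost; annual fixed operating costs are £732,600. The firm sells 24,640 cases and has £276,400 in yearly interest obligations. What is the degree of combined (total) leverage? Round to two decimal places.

Contribution at this volume is 24,640 × £85.72 = £2,112,140.80.
Subtracting fixed costs: EBIT = £2,112,140.80 − £732,600 = £1,379,540.80. Interest = £276,400.00, so EBIT − I = £1,103,140.80.
Degree of total leverage = total CM / (EBIT − interest) = £2,112,140.80 / £1,103,140.80 = 1.9147.

1.91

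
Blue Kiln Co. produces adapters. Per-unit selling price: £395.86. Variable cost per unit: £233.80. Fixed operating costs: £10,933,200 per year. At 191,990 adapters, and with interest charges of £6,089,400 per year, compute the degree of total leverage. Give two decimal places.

2.21

Total contribution margin = 191,990 × £162.06 = £31,113,899.40.
Operating income = contribution − fixed costs = £31,113,899.40 − £10,933,200 = £20,180,699.40. Interest = £6,089,400.00.
DOL = £31,113,899.40 ÷ £20,180,699.40 = 1.5418; DFL = £20,180,699.40 ÷ £14,091,299.40 = 1.4321.
Combined leverage = 1.5418 × 1.4321 = 2.2080.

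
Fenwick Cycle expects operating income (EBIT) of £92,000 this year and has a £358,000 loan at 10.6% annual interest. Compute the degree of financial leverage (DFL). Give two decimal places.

Interest = £37,948.00.
Degree of financial leverage = EBIT / (EBIT − interest) = £92,000 / £54,052.00 = 1.7021.

1.70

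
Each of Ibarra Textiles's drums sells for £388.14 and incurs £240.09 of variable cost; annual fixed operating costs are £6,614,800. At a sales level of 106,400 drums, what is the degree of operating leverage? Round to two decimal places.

1.72

Contribution at this volume is 106,400 × £148.05 = £15,752,520.00.
EBIT = £15,752,520.00 − £6,614,800 = £9,137,720.00.
Degree of operating leverage = £15,752,520.00 / £9,137,720.00 = 1.7239.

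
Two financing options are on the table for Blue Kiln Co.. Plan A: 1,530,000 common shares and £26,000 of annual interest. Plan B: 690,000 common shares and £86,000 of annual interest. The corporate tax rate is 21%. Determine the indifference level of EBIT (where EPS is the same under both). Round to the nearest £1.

£135,286

Set EPS_A = EPS_B: (EBIT − £26,000)(1 − 0.21) ÷ 1,530,000 = (EBIT − £86,000)(1 − 0.21) ÷ 690,000.
The (1 − t) factor cancels: (EBIT − 26,000) × 690,000 = (EBIT − 86,000) × 1,530,000.
EBIT × (1,530,000 − 690,000) = 86,000 × 1,530,000 − 26,000 × 690,000 = 113,640,000,000, so EBIT = 113,640,000,000 ÷ 840,000 = 135,285.71.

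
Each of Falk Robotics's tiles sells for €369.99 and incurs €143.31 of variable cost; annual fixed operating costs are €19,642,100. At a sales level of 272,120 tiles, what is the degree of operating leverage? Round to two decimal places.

Contribution at this volume is 272,120 × €226.68 = €61,684,161.60.
EBIT = €61,684,161.60 − €19,642,100 = €42,042,061.60.
So DOL = total CM / EBIT = €61,684,161.60 / €42,042,061.60 = 1.4672.

1.47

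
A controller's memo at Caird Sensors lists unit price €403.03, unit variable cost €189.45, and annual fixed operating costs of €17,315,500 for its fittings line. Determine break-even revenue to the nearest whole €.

€32,674,717

Contribution margin per unit = €403.03 − €189.45 = €213.58, a CM ratio of €213.58 ÷ €403.03 = 0.5299.
Break-even sales = FC ÷ CM ratio = €17,315,500 × €403.03 / €213.58 = €32,674,717.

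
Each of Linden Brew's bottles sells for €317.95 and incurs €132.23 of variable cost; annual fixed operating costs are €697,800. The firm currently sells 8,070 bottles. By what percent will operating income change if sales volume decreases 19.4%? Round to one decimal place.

-36.3%

At 8,070 units, contribution = 8,070 × €185.72 = €1,498,760.40.
Subtracting fixed costs: EBIT = €1,498,760.40 − €697,800 = €800,960.40.
So DOL = total CM / EBIT = €1,498,760.40 / €800,960.40 = 1.8712.
Operating income changes by 1.8712 × -19.4% = -36.3%.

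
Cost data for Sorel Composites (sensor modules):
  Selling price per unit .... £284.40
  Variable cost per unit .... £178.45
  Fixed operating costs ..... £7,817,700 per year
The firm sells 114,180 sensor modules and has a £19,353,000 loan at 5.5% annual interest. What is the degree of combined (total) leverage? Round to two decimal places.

Total contribution margin = 114,180 × £105.95 = £12,097,371.00.
EBIT = £12,097,371.00 − £7,817,700 = £4,279,671.00. Interest = £1,064,415.00, so EBIT − I = £3,215,256.00.
DCL = contribution ÷ (EBIT − I) = £12,097,371.00 ÷ £3,215,256.00 = 3.7625.

3.76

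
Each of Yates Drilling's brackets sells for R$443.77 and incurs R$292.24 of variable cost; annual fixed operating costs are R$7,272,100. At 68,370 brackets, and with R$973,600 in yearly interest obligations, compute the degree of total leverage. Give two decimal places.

4.90

At 68,370 units, contribution = 68,370 × R$151.53 = R$10,360,106.10.
Subtracting fixed costs: EBIT = R$10,360,106.10 − R$7,272,100 = R$3,088,006.10. Interest = R$973,600.00, so EBIT − I = R$2,114,406.10.
Degree of total leverage = total CM / (EBIT − interest) = R$10,360,106.10 / R$2,114,406.10 = 4.8998.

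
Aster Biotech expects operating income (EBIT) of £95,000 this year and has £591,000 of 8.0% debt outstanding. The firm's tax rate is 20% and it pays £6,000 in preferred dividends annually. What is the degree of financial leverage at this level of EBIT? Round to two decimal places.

Interest = £47,280.00.
Preferred dividends grossed up pre-tax: £6,000 / (1 − 0.20) = £7,500.00.
DFL = EBIT ÷ [EBIT − I − D_p/(1−t)] = £95,000 ÷ [£95,000 − £47,280.00 − £7,500.00] = £95,000 ÷ £40,220.00 = 2.3620.

2.36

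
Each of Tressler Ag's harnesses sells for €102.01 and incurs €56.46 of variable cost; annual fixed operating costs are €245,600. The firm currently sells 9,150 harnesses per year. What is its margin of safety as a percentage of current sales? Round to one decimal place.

41.1%

Contribution margin per unit = €102.01 − €56.46 = €45.55. Break-even units = €245,600 ÷ €45.55 = 5,391.88; break-even revenue = 5,391.88 × €102.01 = €550,025.38.
Current sales = 9,150 × €102.01 = €933,391.50.
Margin of safety = (€933,391.50 − €550,025.38) ÷ €933,391.50 = 41.1%.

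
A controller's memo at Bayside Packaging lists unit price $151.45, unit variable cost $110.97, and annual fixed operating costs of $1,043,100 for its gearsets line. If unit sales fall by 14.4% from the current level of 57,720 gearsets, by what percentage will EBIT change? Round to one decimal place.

Contribution at this volume is 57,720 × $40.48 = $2,336,505.60.
EBIT = $2,336,505.60 − $1,043,100 = $1,293,405.60.
So DOL = total CM / EBIT = $2,336,505.60 / $1,293,405.60 = 1.8065.
%ΔEBIT = DOL × %ΔSales = 1.8065 × -14.4% = -26.0%.

-26.0%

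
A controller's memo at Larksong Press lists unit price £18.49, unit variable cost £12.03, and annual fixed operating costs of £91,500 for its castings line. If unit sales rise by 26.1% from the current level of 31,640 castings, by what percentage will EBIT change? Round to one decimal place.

+47.3%

At 31,640 units, contribution = 31,640 × £6.46 = £204,394.40.
Operating income = contribution − fixed costs = £204,394.40 − £91,500 = £112,894.40.
Degree of operating leverage = £204,394.40 / £112,894.40 = 1.8105.
%ΔEBIT = DOL × %ΔSales = 1.8105 × +26.1% = +47.3%.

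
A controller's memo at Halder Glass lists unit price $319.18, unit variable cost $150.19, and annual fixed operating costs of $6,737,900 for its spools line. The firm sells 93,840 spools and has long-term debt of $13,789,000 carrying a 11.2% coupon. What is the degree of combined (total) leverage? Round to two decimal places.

2.09

At 93,840 units, contribution = 93,840 × $168.99 = $15,858,021.60.
Operating income = contribution − fixed costs = $15,858,021.60 − $6,737,900 = $9,120,121.60. Interest = $1,544,368.00.
DOL = $15,858,021.60 ÷ $9,120,121.60 = 1.7388; DFL = $9,120,121.60 ÷ $7,575,753.60 = 1.2039.
DCL = DOL × DFL = 1.7388 × 1.2039 = 2.0933.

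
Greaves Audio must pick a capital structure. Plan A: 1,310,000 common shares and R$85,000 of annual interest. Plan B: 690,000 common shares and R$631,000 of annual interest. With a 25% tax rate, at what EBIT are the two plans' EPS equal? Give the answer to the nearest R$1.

R$1,238,645

Set EPS_A = EPS_B: (EBIT − R$85,000)(1 − 0.25) ÷ 1,310,000 = (EBIT − R$631,000)(1 − 0.25) ÷ 690,000.
Cancelling (1 − t) and cross-multiplying: 690,000·(EBIT − 85,000) = 1,310,000·(EBIT − 631,000).
EBIT × (1,310,000 − 690,000) = 631,000 × 1,310,000 − 85,000 × 690,000 = 767,960,000,000, so EBIT = 767,960,000,000 ÷ 620,000 = 1,238,645.16.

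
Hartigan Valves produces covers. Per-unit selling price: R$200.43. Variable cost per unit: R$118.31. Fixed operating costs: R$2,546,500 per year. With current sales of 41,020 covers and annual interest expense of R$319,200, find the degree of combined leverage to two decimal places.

6.70

Total contribution margin = 41,020 × R$82.12 = R$3,368,562.40.
EBIT = R$3,368,562.40 − R$2,546,500 = R$822,062.40. Interest = R$319,200.00.
DOL = R$3,368,562.40 ÷ R$822,062.40 = 4.0977; DFL = R$822,062.40 ÷ R$502,862.40 = 1.6348.
Combined leverage = 4.0977 × 1.6348 = 6.6989.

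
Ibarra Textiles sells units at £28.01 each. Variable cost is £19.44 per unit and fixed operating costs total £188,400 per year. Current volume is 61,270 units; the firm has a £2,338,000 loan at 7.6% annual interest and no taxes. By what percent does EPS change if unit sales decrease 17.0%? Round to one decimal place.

-56.1%

At 61,270 units, contribution = 61,270 × £8.57 = £525,083.90.
Subtracting fixed costs: EBIT = £525,083.90 − £188,400 = £336,683.90.
Interest = £177,688.00, so EBIT − I = £158,995.90.
DCL = total CM / (EBIT − I) = £525,083.90 / £158,995.90 = 3.3025.
%ΔEPS = DCL × %ΔSales = 3.3025 × -17.0% = -56.1%.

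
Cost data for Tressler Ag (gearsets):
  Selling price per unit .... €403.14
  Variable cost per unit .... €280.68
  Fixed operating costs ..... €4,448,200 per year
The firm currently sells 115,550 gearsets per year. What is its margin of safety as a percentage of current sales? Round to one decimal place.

68.6%

Unit CM = price − variable cost = €403.14 − €280.68 = €122.46. Break-even units = €4,448,200 ÷ €122.46 = 36,323.70; break-even revenue = 36,323.70 × €403.14 = €14,643,535.42.
Current sales = 115,550 × €403.14 = €46,582,827.00.
Margin of safety = (€46,582,827.00 − €14,643,535.42) ÷ €46,582,827.00 = 68.6%.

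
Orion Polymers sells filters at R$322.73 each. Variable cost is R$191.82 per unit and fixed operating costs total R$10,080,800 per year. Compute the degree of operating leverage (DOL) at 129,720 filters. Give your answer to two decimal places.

Total contribution margin = 129,720 × R$130.91 = R$16,981,645.20.
EBIT = R$16,981,645.20 − R$10,080,800 = R$6,900,845.20.
DOL = contribution ÷ EBIT = R$16,981,645.20 ÷ R$6,900,845.20 = 2.4608.

2.46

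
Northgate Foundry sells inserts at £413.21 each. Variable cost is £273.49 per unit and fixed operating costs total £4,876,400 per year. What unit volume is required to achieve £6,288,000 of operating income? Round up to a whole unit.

79,906 inserts

Contribution margin per unit = £413.21 − £273.49 = £139.72.
Required volume = (fixed costs + target profit) ÷ CM = (£4,876,400 + £6,288,000) ÷ £139.72 = 79,905.53, so 79,906 inserts.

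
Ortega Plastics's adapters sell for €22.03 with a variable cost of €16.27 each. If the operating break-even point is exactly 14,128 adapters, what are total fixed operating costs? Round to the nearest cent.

Each unit contributes €22.03 − €16.27 = €5.76.
Fixed costs = break-even units × CM = 14,128 × €5.76 = €81,377.28.

€81,377.28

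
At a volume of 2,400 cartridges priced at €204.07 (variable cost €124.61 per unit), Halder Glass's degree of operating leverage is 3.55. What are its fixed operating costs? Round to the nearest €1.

At 2,400 units, contribution = 2,400 × €79.46 = €190,704.00.
Since DOL = CM ÷ EBIT, EBIT = €190,704.00 ÷ 3.55 = €53,719.44.
And FC = contribution − EBIT = €190,704.00 − €53,719.44 = €136,985.

€136,985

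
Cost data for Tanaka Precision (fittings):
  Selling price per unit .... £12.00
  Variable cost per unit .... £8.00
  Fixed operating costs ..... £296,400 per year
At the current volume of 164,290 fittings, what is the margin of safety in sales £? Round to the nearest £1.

Contribution margin per unit = £12.00 − £8.00 = £4.00. Break-even units = £296,400 ÷ £4.00 = 74,100.00; break-even revenue = 74,100.00 × £12.00 = £889,200.00.
Actual sales revenue = 164,290 × £12.00 = £1,971,480.00.
Margin of safety = £1,971,480.00 − £889,200.00 = £1,082,280.

£1,082,280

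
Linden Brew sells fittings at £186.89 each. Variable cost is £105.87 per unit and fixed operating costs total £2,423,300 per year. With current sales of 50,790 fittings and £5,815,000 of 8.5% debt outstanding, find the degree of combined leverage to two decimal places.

3.44

Contribution at this volume is 50,790 × £81.02 = £4,115,005.80.
Operating income = contribution − fixed costs = £4,115,005.80 − £2,423,300 = £1,691,705.80. Interest = £494,275.00, so EBIT − I = £1,197,430.80.
DCL = contribution ÷ (EBIT − I) = £4,115,005.80 ÷ £1,197,430.80 = 3.4365.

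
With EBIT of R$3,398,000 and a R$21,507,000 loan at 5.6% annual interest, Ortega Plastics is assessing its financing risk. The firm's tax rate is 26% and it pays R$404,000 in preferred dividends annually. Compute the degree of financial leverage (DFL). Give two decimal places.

Annual interest charges come to R$1,204,392.00.
Pre-tax preferred-dividend burden = R$404,000 ÷ (1 − 0.26) = R$545,945.95.
DFL = EBIT ÷ [EBIT − I − D_p/(1−t)] = R$3,398,000 ÷ [R$3,398,000 − R$1,204,392.00 − R$545,945.95] = R$3,398,000 ÷ R$1,647,662.05 = 2.0623.

2.06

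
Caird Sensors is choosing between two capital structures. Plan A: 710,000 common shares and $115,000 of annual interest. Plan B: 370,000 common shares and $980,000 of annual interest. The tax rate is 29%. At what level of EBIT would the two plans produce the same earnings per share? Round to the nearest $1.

Set EPS_A = EPS_B: (EBIT − $115,000)(1 − 0.29) ÷ 710,000 = (EBIT − $980,000)(1 − 0.29) ÷ 370,000.
The (1 − t) factor cancels: (EBIT − 115,000) × 370,000 = (EBIT − 980,000) × 710,000.
EBIT × (710,000 − 370,000) = 980,000 × 710,000 − 115,000 × 370,000 = 653,250,000,000, so EBIT = 653,250,000,000 ÷ 340,000 = 1,921,323.53.

$1,921,324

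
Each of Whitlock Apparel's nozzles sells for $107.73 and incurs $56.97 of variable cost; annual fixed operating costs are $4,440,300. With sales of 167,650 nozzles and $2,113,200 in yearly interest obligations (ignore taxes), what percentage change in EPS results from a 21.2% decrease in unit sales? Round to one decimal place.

-92.2%

At 167,650 units, contribution = 167,650 × $50.76 = $8,509,914.00.
EBIT = $8,509,914.00 − $4,440,300 = $4,069,614.00.
Interest = $2,113,200.00, so EBIT − I = $1,956,414.00.
Degree of combined leverage = contribution ÷ (EBIT − I) = $8,509,914.00 ÷ $1,956,414.00 = 4.3498.
%ΔEPS = DCL × %ΔSales = 4.3498 × -21.2% = -92.2%.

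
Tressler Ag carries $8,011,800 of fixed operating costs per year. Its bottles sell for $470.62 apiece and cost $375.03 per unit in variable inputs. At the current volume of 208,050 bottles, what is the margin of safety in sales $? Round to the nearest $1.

Contribution margin per unit = $470.62 − $375.03 = $95.59. Break-even units = $8,011,800 ÷ $95.59 = 83,814.21; break-even revenue = 83,814.21 × $470.62 = $39,444,641.87.
Actual sales revenue = 208,050 × $470.62 = $97,912,491.00.
Margin of safety = $97,912,491.00 − $39,444,641.87 = $58,467,849.

$58,467,849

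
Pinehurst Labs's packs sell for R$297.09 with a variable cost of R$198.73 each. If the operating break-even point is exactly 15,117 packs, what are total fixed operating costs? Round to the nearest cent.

R$1,486,908.12

Each unit contributes R$297.09 − R$198.73 = R$98.36.
Fixed costs = break-even units × CM = 15,117 × R$98.36 = R$1,486,908.12.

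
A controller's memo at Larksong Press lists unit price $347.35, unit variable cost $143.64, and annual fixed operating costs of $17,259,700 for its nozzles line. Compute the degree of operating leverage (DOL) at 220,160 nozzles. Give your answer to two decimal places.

1.63

Total contribution margin = 220,160 × $203.71 = $44,848,793.60.
EBIT = $44,848,793.60 − $17,259,700 = $27,589,093.60.
Degree of operating leverage = $44,848,793.60 / $27,589,093.60 = 1.6256.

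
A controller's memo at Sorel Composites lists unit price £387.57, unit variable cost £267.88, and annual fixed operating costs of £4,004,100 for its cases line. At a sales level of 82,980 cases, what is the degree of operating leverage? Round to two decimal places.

1.68

Contribution at this volume is 82,980 × £119.69 = £9,931,876.20.
Subtracting fixed costs: EBIT = £9,931,876.20 − £4,004,100 = £5,927,776.20.
So DOL = total CM / EBIT = £9,931,876.20 / £5,927,776.20 = 1.6755.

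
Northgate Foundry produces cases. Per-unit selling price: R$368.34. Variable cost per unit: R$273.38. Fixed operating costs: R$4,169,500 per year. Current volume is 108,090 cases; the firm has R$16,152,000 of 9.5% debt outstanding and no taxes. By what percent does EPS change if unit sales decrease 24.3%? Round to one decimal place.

Total contribution margin = 108,090 × R$94.96 = R$10,264,226.40.
Subtracting fixed costs: EBIT = R$10,264,226.40 − R$4,169,500 = R$6,094,726.40.
After interest of R$1,534,440.00, pre-tax earnings = R$4,560,286.40.
DCL = total CM / (EBIT − I) = R$10,264,226.40 / R$4,560,286.40 = 2.2508.
EPS therefore changes by 2.2508 × (-24.3%) = -54.7%.

-54.7%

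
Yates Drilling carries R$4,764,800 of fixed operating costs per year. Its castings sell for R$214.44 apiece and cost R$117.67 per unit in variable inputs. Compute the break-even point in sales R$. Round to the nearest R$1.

CM per unit = R$214.44 − R$117.67 = R$96.77; CM ratio = R$96.77 / R$214.44 = 0.4513.
Break-even revenue = fixed costs × price ÷ CM = R$4,764,800 × R$214.44 ÷ R$96.77 = R$10,558,683.

R$10,558,683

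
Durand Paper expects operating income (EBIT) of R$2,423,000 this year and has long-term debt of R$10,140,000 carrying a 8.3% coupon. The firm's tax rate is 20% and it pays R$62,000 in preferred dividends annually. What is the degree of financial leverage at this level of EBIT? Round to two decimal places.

1.61

Interest = R$841,620.00.
Pre-tax preferred-dividend burden = R$62,000 ÷ (1 − 0.20) = R$77,500.00.
DFL = EBIT ÷ [EBIT − I − D_p/(1−t)] = R$2,423,000 ÷ [R$2,423,000 − R$841,620.00 − R$77,500.00] = R$2,423,000 ÷ R$1,503,880.00 = 1.6112.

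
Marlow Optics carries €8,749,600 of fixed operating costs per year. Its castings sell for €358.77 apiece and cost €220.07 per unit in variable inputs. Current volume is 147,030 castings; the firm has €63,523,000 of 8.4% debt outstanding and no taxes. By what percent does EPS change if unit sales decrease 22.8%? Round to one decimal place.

-73.7%

Contribution at this volume is 147,030 × €138.70 = €20,393,061.00.
Operating income = contribution − fixed costs = €20,393,061.00 − €8,749,600 = €11,643,461.00.
Interest = €5,335,932.00, so EBIT − I = €6,307,529.00.
Degree of combined leverage = contribution ÷ (EBIT − I) = €20,393,061.00 ÷ €6,307,529.00 = 3.2331.
EPS therefore changes by 3.2331 × (-22.8%) = -73.7%.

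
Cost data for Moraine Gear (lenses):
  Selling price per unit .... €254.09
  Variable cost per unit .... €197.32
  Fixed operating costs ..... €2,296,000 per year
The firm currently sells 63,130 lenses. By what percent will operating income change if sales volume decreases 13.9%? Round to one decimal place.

-38.7%

Total contribution margin = 63,130 × €56.77 = €3,583,890.10.
EBIT = €3,583,890.10 − €2,296,000 = €1,287,890.10.
So DOL = total CM / EBIT = €3,583,890.10 / €1,287,890.10 = 2.7828.
So EBIT moves 2.7828 × (-13.9%) = -38.7%.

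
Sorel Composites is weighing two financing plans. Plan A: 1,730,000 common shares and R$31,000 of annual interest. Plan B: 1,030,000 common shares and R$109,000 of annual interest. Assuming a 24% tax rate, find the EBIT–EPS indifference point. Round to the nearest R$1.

R$223,771

Set EPS_A = EPS_B: (EBIT − R$31,000)(1 − 0.24) ÷ 1,730,000 = (EBIT − R$109,000)(1 − 0.24) ÷ 1,030,000.
Cancelling (1 − t) and cross-multiplying: 1,030,000·(EBIT − 31,000) = 1,730,000·(EBIT − 109,000).
Solving, EBIT = (109,000·1,730,000 − 31,000·1,030,000) / (1,730,000 − 1,030,000) = 156,640,000,000 / 700,000 = 223,771.43.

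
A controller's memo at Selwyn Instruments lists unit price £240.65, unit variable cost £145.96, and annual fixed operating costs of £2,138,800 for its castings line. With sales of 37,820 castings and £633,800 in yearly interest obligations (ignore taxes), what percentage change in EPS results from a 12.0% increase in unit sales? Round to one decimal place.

+53.1%

Total contribution margin = 37,820 × £94.69 = £3,581,175.80.
Operating income = contribution − fixed costs = £3,581,175.80 − £2,138,800 = £1,442,375.80.
Interest = £633,800.00, so EBIT − I = £808,575.80.
Degree of combined leverage = contribution ÷ (EBIT − I) = £3,581,175.80 ÷ £808,575.80 = 4.4290.
EPS therefore changes by 4.4290 × (+12.0%) = +53.1%.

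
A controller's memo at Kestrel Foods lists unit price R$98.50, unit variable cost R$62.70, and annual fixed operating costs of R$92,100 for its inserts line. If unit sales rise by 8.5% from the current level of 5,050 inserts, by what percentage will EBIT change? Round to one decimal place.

+17.3%

At 5,050 units, contribution = 5,050 × R$35.80 = R$180,790.00.
Operating income = contribution − fixed costs = R$180,790.00 − R$92,100 = R$88,690.00.
Degree of operating leverage = R$180,790.00 / R$88,690.00 = 2.0384.
So EBIT moves 2.0384 × (+8.5%) = +17.3%.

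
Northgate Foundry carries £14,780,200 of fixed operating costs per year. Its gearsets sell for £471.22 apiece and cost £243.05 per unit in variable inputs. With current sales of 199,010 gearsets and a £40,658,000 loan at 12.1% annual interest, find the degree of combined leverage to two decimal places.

1.77

Total contribution margin = 199,010 × £228.17 = £45,408,111.70.
Operating income = contribution − fixed costs = £45,408,111.70 − £14,780,200 = £30,627,911.70. Interest = £4,919,618.00.
DOL = £45,408,111.70 ÷ £30,627,911.70 = 1.4826; DFL = £30,627,911.70 ÷ £25,708,293.70 = 1.1914.
Combined leverage = 1.4826 × 1.1914 = 1.7664.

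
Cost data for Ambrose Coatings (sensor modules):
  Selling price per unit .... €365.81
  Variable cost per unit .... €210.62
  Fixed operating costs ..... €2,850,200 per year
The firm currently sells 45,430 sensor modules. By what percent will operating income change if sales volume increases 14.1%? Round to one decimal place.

At 45,430 units, contribution = 45,430 × €155.19 = €7,050,281.70.
Subtracting fixed costs: EBIT = €7,050,281.70 − €2,850,200 = €4,200,081.70.
So DOL = total CM / EBIT = €7,050,281.70 / €4,200,081.70 = 1.6786.
%ΔEBIT = DOL × %ΔSales = 1.6786 × +14.1% = +23.7%.

+23.7%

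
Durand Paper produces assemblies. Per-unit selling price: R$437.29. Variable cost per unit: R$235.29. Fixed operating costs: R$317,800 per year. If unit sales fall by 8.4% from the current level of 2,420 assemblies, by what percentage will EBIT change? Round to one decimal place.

At 2,420 units, contribution = 2,420 × R$202.00 = R$488,840.00.
Subtracting fixed costs: EBIT = R$488,840.00 − R$317,800 = R$171,040.00.
DOL = contribution ÷ EBIT = R$488,840.00 ÷ R$171,040.00 = 2.8580.
So EBIT moves 2.8580 × (-8.4%) = -24.0%.

-24.0%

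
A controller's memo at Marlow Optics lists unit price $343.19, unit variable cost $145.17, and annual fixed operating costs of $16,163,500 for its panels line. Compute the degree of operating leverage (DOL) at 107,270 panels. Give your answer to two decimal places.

Contribution at this volume is 107,270 × $198.02 = $21,241,605.40.
Operating income = contribution − fixed costs = $21,241,605.40 − $16,163,500 = $5,078,105.40.
So DOL = total CM / EBIT = $21,241,605.40 / $5,078,105.40 = 4.1830.

4.18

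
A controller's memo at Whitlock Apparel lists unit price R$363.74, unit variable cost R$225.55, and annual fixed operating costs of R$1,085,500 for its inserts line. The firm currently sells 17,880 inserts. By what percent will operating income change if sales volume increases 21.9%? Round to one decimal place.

Contribution at this volume is 17,880 × R$138.19 = R$2,470,837.20.
Operating income = contribution − fixed costs = R$2,470,837.20 − R$1,085,500 = R$1,385,337.20.
So DOL = total CM / EBIT = R$2,470,837.20 / R$1,385,337.20 = 1.7836.
Operating income changes by 1.7836 × +21.9% = +39.1%.

+39.1%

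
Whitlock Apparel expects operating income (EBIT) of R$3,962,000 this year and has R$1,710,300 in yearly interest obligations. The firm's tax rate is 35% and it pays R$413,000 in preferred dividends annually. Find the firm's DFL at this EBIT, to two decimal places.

Annual interest charges come to R$1,710,300.00.
Pre-tax preferred-dividend burden = R$413,000 ÷ (1 − 0.35) = R$635,384.62.
DFL = EBIT ÷ [EBIT − I − D_p/(1−t)] = R$3,962,000 ÷ [R$3,962,000 − R$1,710,300.00 − R$635,384.62] = R$3,962,000 ÷ R$1,616,315.38 = 2.4513.

2.45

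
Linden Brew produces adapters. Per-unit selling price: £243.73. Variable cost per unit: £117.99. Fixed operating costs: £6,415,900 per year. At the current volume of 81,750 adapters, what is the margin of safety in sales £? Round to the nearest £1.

Contribution margin per unit = £243.73 − £117.99 = £125.74. Break-even units = £6,415,900 ÷ £125.74 = 51,025.13; break-even revenue = 51,025.13 × £243.73 = £12,436,355.23.
Current sales = 81,750 × £243.73 = £19,924,927.50.
Margin of safety = £19,924,927.50 − £12,436,355.23 = £7,488,572.

£7,488,572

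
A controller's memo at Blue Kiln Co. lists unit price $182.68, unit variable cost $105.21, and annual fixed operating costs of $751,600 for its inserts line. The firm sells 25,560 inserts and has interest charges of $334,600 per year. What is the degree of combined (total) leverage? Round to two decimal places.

2.22

Total contribution margin = 25,560 × $77.47 = $1,980,133.20.
Subtracting fixed costs: EBIT = $1,980,133.20 − $751,600 = $1,228,533.20. Interest = $334,600.00.
DOL = $1,980,133.20 ÷ $1,228,533.20 = 1.6118; DFL = $1,228,533.20 ÷ $893,933.20 = 1.3743.
Combined leverage = 1.6118 × 1.3743 = 2.2151.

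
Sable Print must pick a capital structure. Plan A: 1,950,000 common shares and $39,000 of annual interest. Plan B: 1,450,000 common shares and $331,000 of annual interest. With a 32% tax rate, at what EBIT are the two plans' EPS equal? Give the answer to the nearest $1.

Set EPS_A = EPS_B: (EBIT − $39,000)(1 − 0.32) ÷ 1,950,000 = (EBIT − $331,000)(1 − 0.32) ÷ 1,450,000.
Cancelling (1 − t) and cross-multiplying: 1,450,000·(EBIT − 39,000) = 1,950,000·(EBIT − 331,000).
Solving, EBIT = (331,000·1,950,000 − 39,000·1,450,000) / (1,950,000 − 1,450,000) = 588,900,000,000 / 500,000 = 1,177,800.00.

$1,177,800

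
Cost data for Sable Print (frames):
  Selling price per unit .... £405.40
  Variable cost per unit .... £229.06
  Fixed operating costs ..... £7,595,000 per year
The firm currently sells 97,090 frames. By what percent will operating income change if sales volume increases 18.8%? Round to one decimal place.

+33.8%

Total contribution margin = 97,090 × £176.34 = £17,120,850.60.
Operating income = contribution − fixed costs = £17,120,850.60 − £7,595,000 = £9,525,850.60.
Degree of operating leverage = £17,120,850.60 / £9,525,850.60 = 1.7973.
Operating income changes by 1.7973 × +18.8% = +33.8%.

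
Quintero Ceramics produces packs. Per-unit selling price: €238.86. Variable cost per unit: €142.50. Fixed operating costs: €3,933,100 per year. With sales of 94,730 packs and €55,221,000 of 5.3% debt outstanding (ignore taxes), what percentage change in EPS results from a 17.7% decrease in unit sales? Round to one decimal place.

Total contribution margin = 94,730 × €96.36 = €9,128,182.80.
Subtracting fixed costs: EBIT = €9,128,182.80 − €3,933,100 = €5,195,082.80.
Interest = €2,926,713.00, so EBIT − I = €2,268,369.80.
DCL = total CM / (EBIT − I) = €9,128,182.80 / €2,268,369.80 = 4.0241.
EPS therefore changes by 4.0241 × (-17.7%) = -71.2%.

-71.2%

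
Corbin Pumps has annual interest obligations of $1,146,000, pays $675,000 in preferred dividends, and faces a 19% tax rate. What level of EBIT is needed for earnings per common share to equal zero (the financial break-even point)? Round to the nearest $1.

Grossing the preferred dividend up to pre-tax terms: $675,000 / (1 − 0.19) = $833,333.33.
EPS = 0 when EBIT covers interest plus the pre-tax preferred burden: $1,146,000 + $833,333.33 = $1,979,333.33.

$1,979,333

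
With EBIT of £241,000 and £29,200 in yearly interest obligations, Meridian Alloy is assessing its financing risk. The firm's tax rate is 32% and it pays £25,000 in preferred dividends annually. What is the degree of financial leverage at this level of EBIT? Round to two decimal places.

1.38

Annual interest charges come to £29,200.00.
Preferred dividends grossed up pre-tax: £25,000 / (1 − 0.32) = £36,764.71.
DFL = EBIT ÷ [EBIT − I − D_p/(1−t)] = £241,000 ÷ [£241,000 − £29,200.00 − £36,764.71] = £241,000 ÷ £175,035.29 = 1.3769.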